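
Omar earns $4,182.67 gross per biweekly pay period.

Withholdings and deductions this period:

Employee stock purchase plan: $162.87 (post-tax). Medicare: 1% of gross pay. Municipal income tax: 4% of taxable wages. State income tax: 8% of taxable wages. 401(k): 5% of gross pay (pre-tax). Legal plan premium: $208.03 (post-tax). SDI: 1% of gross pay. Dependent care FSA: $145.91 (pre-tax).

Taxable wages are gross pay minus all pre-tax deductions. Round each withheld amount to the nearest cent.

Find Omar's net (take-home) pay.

Dependent care FSA: $145.91
401(k): $4,182.67 × 0.05 = $209.13
Pre-tax total = $145.91 + $209.13 = $355.04
Taxable wages = $4,182.67 − $355.04 = $3,827.63
Municipal income tax: $3,827.63 × 0.04 = $153.11
State income tax: $3,827.63 × 0.08 = $306.21
Medicare: $4,182.67 × 0.01 = $41.83
SDI: $4,182.67 × 0.01 = $41.83
Employee stock purchase plan: $162.87
Legal plan premium: $208.03
Total deductions = $145.91 + $209.13 + $153.11 + $306.21 + $41.83 + $41.83 + $162.87 + $208.03 = $1,268.92
Net pay = $4,182.67 − $1,268.92 = $2,913.75

$2,913.75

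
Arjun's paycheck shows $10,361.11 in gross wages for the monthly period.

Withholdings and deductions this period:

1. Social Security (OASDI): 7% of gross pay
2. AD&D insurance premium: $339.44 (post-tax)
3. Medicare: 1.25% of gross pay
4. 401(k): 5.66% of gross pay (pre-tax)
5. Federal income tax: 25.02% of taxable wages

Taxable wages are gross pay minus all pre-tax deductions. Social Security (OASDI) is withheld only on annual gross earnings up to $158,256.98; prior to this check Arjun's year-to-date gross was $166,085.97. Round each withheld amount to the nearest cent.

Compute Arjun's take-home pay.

$6,860.10

401(k): $10,361.11 × 0.0566 = $586.44
Taxable wages = $10,361.11 − $586.44 = $9,774.67
Federal income tax: $9,774.67 × 0.2502 = $2,445.62
Medicare: $10,361.11 × 0.0125 = $129.51
Social Security (OASDI): annual cap $158,256.98 already reached (YTD $166,085.97), so $0.00
AD&D insurance premium: $339.44
Total deductions = $586.44 + $2,445.62 + $129.51 + $0.00 + $339.44 = $3,501.01
Net pay = $10,361.11 − $3,501.01 = $6,860.10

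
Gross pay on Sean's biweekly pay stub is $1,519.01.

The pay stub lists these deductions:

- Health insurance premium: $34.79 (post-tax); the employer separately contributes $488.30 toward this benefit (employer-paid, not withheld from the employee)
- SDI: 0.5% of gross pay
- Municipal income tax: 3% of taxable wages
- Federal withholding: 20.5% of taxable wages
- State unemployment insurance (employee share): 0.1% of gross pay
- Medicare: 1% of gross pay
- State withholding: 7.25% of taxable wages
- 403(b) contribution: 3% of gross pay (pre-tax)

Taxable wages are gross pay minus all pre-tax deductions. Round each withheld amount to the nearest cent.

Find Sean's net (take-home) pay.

$961.26

403(b) contribution: $1,519.01 × 0.03 = $45.57
Taxable wages = $1,519.01 − $45.57 = $1,473.44
State withholding: $1,473.44 × 0.0725 = $106.82
Federal withholding: $1,473.44 × 0.205 = $302.06
Municipal income tax: $1,473.44 × 0.03 = $44.20
State unemployment insurance (employee share): $1,519.01 × 0.001 = $1.52
SDI: $1,519.01 × 0.005 = $7.60
Medicare: $1,519.01 × 0.01 = $15.19
Health insurance premium: $34.79
(Employer's $488.30 toward health insurance premium is not withheld from the employee.)
Total deductions = $45.57 + $106.82 + $302.06 + $44.20 + $1.52 + $7.60 + $15.19 + $34.79 = $557.75
Net pay = $1,519.01 − $557.75 = $961.26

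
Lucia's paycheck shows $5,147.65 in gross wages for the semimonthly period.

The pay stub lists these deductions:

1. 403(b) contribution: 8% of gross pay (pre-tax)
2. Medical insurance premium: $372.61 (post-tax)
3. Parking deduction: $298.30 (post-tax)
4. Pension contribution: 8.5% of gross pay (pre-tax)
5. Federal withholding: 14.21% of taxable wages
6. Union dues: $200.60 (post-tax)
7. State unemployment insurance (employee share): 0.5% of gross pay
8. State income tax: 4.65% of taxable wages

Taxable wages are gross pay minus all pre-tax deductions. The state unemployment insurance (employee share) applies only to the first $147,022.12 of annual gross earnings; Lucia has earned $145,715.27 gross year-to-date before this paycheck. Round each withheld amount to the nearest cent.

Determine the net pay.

403(b) contribution: $5,147.65 × 0.08 = $411.81
Pension contribution: $5,147.65 × 0.085 = $437.55
Pre-tax total = $411.81 + $437.55 = $849.36
Taxable wages = $5,147.65 − $849.36 = $4,298.29
State income tax: $4,298.29 × 0.0465 = $199.87
Federal withholding: $4,298.29 × 0.1421 = $610.79
State unemployment insurance (employee share): only $147,022.12 − $145,715.27 = $1,306.85 of this check is subject → $1,306.85 × 0.005 = $6.53
Parking deduction: $298.30
Union dues: $200.60
Medical insurance premium: $372.61
Total deductions = $411.81 + $437.55 + $199.87 + $610.79 + $6.53 + $298.30 + $200.60 + $372.61 = $2,538.06
Net pay = $5,147.65 − $2,538.06 = $2,609.59

$2,609.59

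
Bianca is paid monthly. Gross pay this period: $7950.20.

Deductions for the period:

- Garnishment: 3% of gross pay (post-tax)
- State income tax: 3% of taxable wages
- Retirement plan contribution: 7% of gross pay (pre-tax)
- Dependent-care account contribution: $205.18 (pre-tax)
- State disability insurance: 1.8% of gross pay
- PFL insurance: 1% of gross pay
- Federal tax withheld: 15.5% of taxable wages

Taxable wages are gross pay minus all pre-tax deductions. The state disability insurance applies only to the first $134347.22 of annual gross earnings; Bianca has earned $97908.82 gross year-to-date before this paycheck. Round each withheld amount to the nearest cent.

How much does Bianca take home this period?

$5397.52

Retirement plan contribution: $7950.20 × 0.07 = $556.51
Dependent-care account contribution: $205.18
Pre-tax total = $556.51 + $205.18 = $761.69
Taxable wages = $7950.20 − $761.69 = $7188.51
State income tax: $7188.51 × 0.03 = $215.66
Federal tax withheld: $7188.51 × 0.155 = $1114.22
State disability insurance: cap not yet reached, full $7950.20 is subject → $7950.20 × 0.018 = $143.10
PFL insurance: $7950.20 × 0.01 = $79.50
Garnishment: $7950.20 × 0.03 = $238.51
Total deductions = $556.51 + $205.18 + $215.66 + $1114.22 + $143.10 + $79.50 + $238.51 = $2552.68
Net pay = $7950.20 − $2552.68 = $5397.52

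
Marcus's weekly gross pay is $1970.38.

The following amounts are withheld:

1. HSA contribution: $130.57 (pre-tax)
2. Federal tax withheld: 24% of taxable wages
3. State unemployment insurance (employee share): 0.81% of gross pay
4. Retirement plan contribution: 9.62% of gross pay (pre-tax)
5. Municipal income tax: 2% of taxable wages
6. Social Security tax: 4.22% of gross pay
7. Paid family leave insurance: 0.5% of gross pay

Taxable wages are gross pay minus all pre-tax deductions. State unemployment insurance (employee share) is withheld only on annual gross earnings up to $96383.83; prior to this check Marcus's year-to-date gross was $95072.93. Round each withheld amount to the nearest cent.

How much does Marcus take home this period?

$1117.57

HSA contribution: $130.57
Retirement plan contribution: $1970.38 × 0.0962 = $189.55
Pre-tax total = $130.57 + $189.55 = $320.12
Taxable wages = $1970.38 − $320.12 = $1650.26
Municipal income tax: $1650.26 × 0.02 = $33.01
Federal tax withheld: $1650.26 × 0.24 = $396.06
Social Security tax: $1970.38 × 0.0422 = $83.15
Paid family leave insurance: $1970.38 × 0.005 = $9.85
State unemployment insurance (employee share): only $96383.83 − $95072.93 = $1310.90 of this check is subject → $1310.90 × 0.0081 = $10.62
Total deductions = $130.57 + $189.55 + $33.01 + $396.06 + $83.15 + $9.85 + $10.62 = $852.81
Net pay = $1970.38 − $852.81 = $1117.57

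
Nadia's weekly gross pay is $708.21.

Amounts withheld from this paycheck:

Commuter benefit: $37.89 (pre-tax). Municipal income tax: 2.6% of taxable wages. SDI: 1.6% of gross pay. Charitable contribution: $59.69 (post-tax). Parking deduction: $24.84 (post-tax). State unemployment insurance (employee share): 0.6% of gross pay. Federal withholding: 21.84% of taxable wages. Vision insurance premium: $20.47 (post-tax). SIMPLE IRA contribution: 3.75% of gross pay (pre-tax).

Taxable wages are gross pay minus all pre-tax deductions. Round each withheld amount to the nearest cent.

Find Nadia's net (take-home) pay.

$365.84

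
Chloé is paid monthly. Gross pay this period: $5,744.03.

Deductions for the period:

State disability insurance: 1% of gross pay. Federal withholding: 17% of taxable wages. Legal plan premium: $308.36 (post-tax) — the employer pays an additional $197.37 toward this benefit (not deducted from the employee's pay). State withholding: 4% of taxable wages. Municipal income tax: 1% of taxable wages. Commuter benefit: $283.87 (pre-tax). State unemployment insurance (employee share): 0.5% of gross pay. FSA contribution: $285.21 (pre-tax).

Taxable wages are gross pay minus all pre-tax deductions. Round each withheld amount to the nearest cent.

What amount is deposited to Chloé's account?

FSA contribution: $285.21
Commuter benefit: $283.87
Pre-tax total = $285.21 + $283.87 = $569.08
Taxable wages = $5,744.03 − $569.08 = $5,174.95
Federal withholding: $5,174.95 × 0.17 = $879.74
State withholding: $5,174.95 × 0.04 = $207.00
Municipal income tax: $5,174.95 × 0.01 = $51.75
State disability insurance: $5,744.03 × 0.01 = $57.44
State unemployment insurance (employee share): $5,744.03 × 0.005 = $28.72
Legal plan premium: $308.36
(Employer's $197.37 toward legal plan premium is not withheld from the employee.)
Total deductions = $285.21 + $283.87 + $879.74 + $207.00 + $51.75 + $57.44 + $28.72 + $308.36 = $2,102.09
Net pay = $5,744.03 − $2,102.09 = $3,641.94

$3,641.94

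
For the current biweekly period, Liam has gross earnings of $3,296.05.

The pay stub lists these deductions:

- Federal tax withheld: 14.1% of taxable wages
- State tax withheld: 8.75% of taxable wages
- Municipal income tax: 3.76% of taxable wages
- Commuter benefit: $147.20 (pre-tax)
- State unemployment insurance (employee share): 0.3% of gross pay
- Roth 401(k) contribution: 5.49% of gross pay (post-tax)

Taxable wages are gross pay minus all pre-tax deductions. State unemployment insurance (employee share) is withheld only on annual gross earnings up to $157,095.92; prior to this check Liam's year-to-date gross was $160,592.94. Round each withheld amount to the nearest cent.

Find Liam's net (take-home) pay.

$2,129.99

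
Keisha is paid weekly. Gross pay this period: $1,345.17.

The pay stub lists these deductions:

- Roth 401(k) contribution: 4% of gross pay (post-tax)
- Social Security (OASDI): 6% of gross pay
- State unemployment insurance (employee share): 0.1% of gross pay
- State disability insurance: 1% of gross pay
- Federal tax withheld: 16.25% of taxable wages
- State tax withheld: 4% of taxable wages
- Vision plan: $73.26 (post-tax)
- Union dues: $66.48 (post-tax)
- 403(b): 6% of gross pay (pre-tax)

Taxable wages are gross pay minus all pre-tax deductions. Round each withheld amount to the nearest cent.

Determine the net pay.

403(b): $1,345.17 × 0.06 = $80.71
Taxable wages = $1,345.17 − $80.71 = $1,264.46
Federal tax withheld: $1,264.46 × 0.1625 = $205.47
State tax withheld: $1,264.46 × 0.04 = $50.58
State unemployment insurance (employee share): $1,345.17 × 0.001 = $1.35
State disability insurance: $1,345.17 × 0.01 = $13.45
Social Security (OASDI): $1,345.17 × 0.06 = $80.71
Union dues: $66.48
Vision plan: $73.26
Roth 401(k) contribution: $1,345.17 × 0.04 = $53.81
Total deductions = $80.71 + $205.47 + $50.58 + $1.35 + $13.45 + $80.71 + $66.48 + $73.26 + $53.81 = $625.82
Net pay = $1,345.17 − $625.82 = $719.35

$719.35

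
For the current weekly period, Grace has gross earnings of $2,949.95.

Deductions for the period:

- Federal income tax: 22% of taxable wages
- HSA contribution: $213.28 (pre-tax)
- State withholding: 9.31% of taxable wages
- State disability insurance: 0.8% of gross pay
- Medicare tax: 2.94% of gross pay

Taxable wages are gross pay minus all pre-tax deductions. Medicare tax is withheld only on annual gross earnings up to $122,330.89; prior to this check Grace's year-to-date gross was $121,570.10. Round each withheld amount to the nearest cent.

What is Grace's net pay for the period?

HSA contribution: $213.28
Taxable wages = $2,949.95 − $213.28 = $2,736.67
State withholding: $2,736.67 × 0.0931 = $254.78
Federal income tax: $2,736.67 × 0.22 = $602.07
Medicare tax: only $122,330.89 − $121,570.10 = $760.79 of this check is subject → $760.79 × 0.0294 = $22.37
State disability insurance: $2,949.95 × 0.008 = $23.60
Total deductions = $213.28 + $254.78 + $602.07 + $22.37 + $23.60 = $1,116.10
Net pay = $2,949.95 − $1,116.10 = $1,833.85

$1,833.85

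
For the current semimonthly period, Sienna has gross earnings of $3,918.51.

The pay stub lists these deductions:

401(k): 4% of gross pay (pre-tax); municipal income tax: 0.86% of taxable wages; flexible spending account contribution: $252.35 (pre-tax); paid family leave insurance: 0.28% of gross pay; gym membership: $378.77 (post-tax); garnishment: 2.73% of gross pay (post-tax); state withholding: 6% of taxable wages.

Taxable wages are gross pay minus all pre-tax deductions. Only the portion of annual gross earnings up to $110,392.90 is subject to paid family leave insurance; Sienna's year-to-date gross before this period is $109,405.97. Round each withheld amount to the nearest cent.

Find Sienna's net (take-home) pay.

401(k): $3,918.51 × 0.04 = $156.74
Flexible spending account contribution: $252.35
Pre-tax total = $156.74 + $252.35 = $409.09
Taxable wages = $3,918.51 − $409.09 = $3,509.42
Municipal income tax: $3,509.42 × 0.0086 = $30.18
State withholding: $3,509.42 × 0.06 = $210.57
Paid family leave insurance: only $110,392.90 − $109,405.97 = $986.93 of this check is subject → $986.93 × 0.0028 = $2.76
Gym membership: $378.77
Garnishment: $3,918.51 × 0.0273 = $106.98
Total deductions = $156.74 + $252.35 + $30.18 + $210.57 + $2.76 + $378.77 + $106.98 = $1,138.35
Net pay = $3,918.51 − $1,138.35 = $2,780.16

$2,780.16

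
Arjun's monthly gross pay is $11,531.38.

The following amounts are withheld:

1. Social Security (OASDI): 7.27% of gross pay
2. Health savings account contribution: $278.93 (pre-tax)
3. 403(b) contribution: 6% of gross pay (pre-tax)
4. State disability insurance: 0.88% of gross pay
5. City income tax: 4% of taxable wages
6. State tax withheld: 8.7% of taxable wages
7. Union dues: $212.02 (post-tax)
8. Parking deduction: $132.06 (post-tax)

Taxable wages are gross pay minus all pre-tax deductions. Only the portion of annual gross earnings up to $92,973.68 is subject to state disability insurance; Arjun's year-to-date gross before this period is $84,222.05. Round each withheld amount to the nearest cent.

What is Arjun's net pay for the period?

403(b) contribution: $11,531.38 × 0.06 = $691.88
Health savings account contribution: $278.93
Pre-tax total = $691.88 + $278.93 = $970.81
Taxable wages = $11,531.38 − $970.81 = $10,560.57
State tax withheld: $10,560.57 × 0.087 = $918.77
City income tax: $10,560.57 × 0.04 = $422.42
State disability insurance: only $92,973.68 − $84,222.05 = $8,751.63 of this check is subject → $8,751.63 × 0.0088 = $77.01
Social Security (OASDI): $11,531.38 × 0.0727 = $838.33
Parking deduction: $132.06
Union dues: $212.02
Total deductions = $691.88 + $278.93 + $918.77 + $422.42 + $77.01 + $838.33 + $132.06 + $212.02 = $3,571.42
Net pay = $11,531.38 − $3,571.42 = $7,959.96

$7,959.96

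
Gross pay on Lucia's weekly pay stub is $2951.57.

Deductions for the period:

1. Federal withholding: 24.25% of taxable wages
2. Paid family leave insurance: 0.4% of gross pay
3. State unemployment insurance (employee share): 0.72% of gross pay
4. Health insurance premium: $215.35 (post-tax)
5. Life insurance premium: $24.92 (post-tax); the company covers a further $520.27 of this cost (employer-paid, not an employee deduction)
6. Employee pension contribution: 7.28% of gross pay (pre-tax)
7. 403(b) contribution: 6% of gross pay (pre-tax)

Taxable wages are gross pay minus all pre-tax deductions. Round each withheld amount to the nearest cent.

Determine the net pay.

$1665.57

Employee pension contribution: $2951.57 × 0.0728 = $214.87
403(b) contribution: $2951.57 × 0.06 = $177.09
Pre-tax total = $214.87 + $177.09 = $391.96
Taxable wages = $2951.57 − $391.96 = $2559.61
Federal withholding: $2559.61 × 0.2425 = $620.71
State unemployment insurance (employee share): $2951.57 × 0.0072 = $21.25
Paid family leave insurance: $2951.57 × 0.004 = $11.81
Life insurance premium: $24.92
Health insurance premium: $215.35
(Employer's $520.27 toward life insurance premium is not withheld from the employee.)
Total deductions = $214.87 + $177.09 + $620.71 + $21.25 + $11.81 + $24.92 + $215.35 = $1286.00
Net pay = $2951.57 − $1286.00 = $1665.57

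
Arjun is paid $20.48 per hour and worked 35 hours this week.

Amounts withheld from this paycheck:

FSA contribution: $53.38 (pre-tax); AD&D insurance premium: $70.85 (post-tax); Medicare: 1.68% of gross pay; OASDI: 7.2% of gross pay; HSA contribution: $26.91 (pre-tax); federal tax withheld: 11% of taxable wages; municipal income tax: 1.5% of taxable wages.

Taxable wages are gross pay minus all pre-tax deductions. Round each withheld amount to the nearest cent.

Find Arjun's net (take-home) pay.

Gross pay: 35 × $20.48 = $716.80
FSA contribution: $53.38
HSA contribution: $26.91
Pre-tax total = $53.38 + $26.91 = $80.29
Taxable wages = $716.80 − $80.29 = $636.51
Municipal income tax: $636.51 × 0.015 = $9.55
Federal tax withheld: $636.51 × 0.11 = $70.02
Medicare: $716.80 × 0.0168 = $12.04
OASDI: $716.80 × 0.072 = $51.61
AD&D insurance premium: $70.85
Total deductions = $53.38 + $26.91 + $9.55 + $70.02 + $12.04 + $51.61 + $70.85 = $294.36
Net pay = $716.80 − $294.36 = $422.44

$422.44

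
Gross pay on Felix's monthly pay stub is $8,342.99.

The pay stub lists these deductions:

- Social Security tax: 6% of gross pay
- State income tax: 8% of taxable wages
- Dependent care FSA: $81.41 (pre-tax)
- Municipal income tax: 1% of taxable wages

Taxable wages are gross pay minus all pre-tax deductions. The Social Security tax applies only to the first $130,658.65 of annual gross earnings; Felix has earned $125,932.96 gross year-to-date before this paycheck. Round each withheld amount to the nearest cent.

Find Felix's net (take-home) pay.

Dependent care FSA: $81.41
Taxable wages = $8,342.99 − $81.41 = $8,261.58
Municipal income tax: $8,261.58 × 0.01 = $82.62
State income tax: $8,261.58 × 0.08 = $660.93
Social Security tax: only $130,658.65 − $125,932.96 = $4,725.69 of this check is subject → $4,725.69 × 0.06 = $283.54
Total deductions = $81.41 + $82.62 + $660.93 + $283.54 = $1,108.50
Net pay = $8,342.99 − $1,108.50 = $7,234.49

$7,234.49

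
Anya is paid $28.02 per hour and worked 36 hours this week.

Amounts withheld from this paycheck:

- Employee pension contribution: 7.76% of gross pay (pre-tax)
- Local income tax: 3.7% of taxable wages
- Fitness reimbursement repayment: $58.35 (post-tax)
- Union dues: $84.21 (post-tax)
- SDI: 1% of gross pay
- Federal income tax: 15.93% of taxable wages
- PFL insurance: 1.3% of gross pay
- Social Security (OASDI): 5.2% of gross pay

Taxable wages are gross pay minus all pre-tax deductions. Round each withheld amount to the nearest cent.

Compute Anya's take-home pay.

Gross pay: 36 × $28.02 = $1,008.72
Employee pension contribution: $1,008.72 × 0.0776 = $78.28
Taxable wages = $1,008.72 − $78.28 = $930.44
Federal income tax: $930.44 × 0.1593 = $148.22
Local income tax: $930.44 × 0.037 = $34.43
PFL insurance: $1,008.72 × 0.013 = $13.11
SDI: $1,008.72 × 0.01 = $10.09
Social Security (OASDI): $1,008.72 × 0.052 = $52.45
Fitness reimbursement repayment: $58.35
Union dues: $84.21
Total deductions = $78.28 + $148.22 + $34.43 + $13.11 + $10.09 + $52.45 + $58.35 + $84.21 = $479.14
Net pay = $1,008.72 − $479.14 = $529.58

$529.58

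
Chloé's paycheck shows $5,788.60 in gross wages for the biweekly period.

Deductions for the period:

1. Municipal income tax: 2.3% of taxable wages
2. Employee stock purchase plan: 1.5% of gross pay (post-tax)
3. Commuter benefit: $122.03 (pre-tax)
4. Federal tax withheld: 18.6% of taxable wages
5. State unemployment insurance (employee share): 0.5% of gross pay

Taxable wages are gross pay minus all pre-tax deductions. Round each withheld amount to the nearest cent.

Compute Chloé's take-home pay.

Commuter benefit: $122.03
Taxable wages = $5,788.60 − $122.03 = $5,666.57
Federal tax withheld: $5,666.57 × 0.186 = $1,053.98
Municipal income tax: $5,666.57 × 0.023 = $130.33
State unemployment insurance (employee share): $5,788.60 × 0.005 = $28.94
Employee stock purchase plan: $5,788.60 × 0.015 = $86.83
Total deductions = $122.03 + $1,053.98 + $130.33 + $28.94 + $86.83 = $1,422.11
Net pay = $5,788.60 − $1,422.11 = $4,366.49

$4,366.49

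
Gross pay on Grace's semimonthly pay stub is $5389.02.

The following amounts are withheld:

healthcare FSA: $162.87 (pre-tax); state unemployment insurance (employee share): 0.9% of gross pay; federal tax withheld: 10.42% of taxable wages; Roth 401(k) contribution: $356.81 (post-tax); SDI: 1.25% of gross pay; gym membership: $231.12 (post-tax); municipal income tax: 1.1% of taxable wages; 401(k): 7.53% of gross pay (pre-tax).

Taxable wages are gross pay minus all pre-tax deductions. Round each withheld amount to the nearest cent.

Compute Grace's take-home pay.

401(k): $5389.02 × 0.0753 = $405.79
Healthcare FSA: $162.87
Pre-tax total = $405.79 + $162.87 = $568.66
Taxable wages = $5389.02 − $568.66 = $4820.36
Municipal income tax: $4820.36 × 0.011 = $53.02
Federal tax withheld: $4820.36 × 0.1042 = $502.28
SDI: $5389.02 × 0.0125 = $67.36
State unemployment insurance (employee share): $5389.02 × 0.009 = $48.50
Gym membership: $231.12
Roth 401(k) contribution: $356.81
Total deductions = $405.79 + $162.87 + $53.02 + $502.28 + $67.36 + $48.50 + $231.12 + $356.81 = $1827.75
Net pay = $5389.02 − $1827.75 = $3561.27

$3561.27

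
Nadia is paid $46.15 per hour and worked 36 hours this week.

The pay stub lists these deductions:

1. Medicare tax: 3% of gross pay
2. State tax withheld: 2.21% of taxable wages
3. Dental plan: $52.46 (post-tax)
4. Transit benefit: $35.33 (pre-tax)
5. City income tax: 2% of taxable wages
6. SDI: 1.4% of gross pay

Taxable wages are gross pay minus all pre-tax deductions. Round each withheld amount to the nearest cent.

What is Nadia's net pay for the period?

$1,432.05

Gross pay: 36 × $46.15 = $1,661.40
Transit benefit: $35.33
Taxable wages = $1,661.40 − $35.33 = $1,626.07
City income tax: $1,626.07 × 0.02 = $32.52
State tax withheld: $1,626.07 × 0.0221 = $35.94
SDI: $1,661.40 × 0.014 = $23.26
Medicare tax: $1,661.40 × 0.03 = $49.84
Dental plan: $52.46
Total deductions = $35.33 + $32.52 + $35.94 + $23.26 + $49.84 + $52.46 = $229.35
Net pay = $1,661.40 − $229.35 = $1,432.05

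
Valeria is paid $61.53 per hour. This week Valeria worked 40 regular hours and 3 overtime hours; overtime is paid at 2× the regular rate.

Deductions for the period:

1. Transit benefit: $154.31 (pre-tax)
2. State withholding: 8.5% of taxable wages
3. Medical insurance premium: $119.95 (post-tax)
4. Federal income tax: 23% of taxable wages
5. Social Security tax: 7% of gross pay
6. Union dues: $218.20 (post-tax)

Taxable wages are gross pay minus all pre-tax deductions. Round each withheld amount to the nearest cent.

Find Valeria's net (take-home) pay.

Regular pay: 40 × $61.53 = $2,461.20
Overtime pay: 3 × $61.53 × 2 = $369.18
Gross pay = $2,461.20 + $369.18 = $2,830.38
Transit benefit: $154.31
Taxable wages = $2,830.38 − $154.31 = $2,676.07
Federal income tax: $2,676.07 × 0.23 = $615.50
State withholding: $2,676.07 × 0.085 = $227.47
Social Security tax: $2,830.38 × 0.07 = $198.13
Union dues: $218.20
Medical insurance premium: $119.95
Total deductions = $154.31 + $615.50 + $227.47 + $198.13 + $218.20 + $119.95 = $1,533.56
Net pay = $2,830.38 − $1,533.56 = $1,296.82

$1,296.82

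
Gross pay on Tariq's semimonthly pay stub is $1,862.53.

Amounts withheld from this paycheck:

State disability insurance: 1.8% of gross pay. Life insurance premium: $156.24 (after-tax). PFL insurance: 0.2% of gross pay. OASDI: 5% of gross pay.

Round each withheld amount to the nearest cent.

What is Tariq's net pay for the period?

$1,575.90

OASDI: $1,862.53 × 0.05 = $93.13
PFL insurance: $1,862.53 × 0.002 = $3.73
State disability insurance: $1,862.53 × 0.018 = $33.53
Life insurance premium: $156.24
Total deductions = $93.13 + $3.73 + $33.53 + $156.24 = $286.63
Net pay = $1,862.53 − $286.63 = $1,575.90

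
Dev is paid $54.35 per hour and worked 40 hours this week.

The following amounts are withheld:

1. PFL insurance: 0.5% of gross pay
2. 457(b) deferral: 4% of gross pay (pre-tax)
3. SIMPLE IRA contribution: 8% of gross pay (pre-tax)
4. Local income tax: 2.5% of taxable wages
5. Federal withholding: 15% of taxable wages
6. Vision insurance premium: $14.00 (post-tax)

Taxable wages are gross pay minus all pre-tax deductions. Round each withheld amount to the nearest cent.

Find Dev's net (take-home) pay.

Gross pay: 40 × $54.35 = $2,174.00
SIMPLE IRA contribution: $2,174.00 × 0.08 = $173.92
457(b) deferral: $2,174.00 × 0.04 = $86.96
Pre-tax total = $173.92 + $86.96 = $260.88
Taxable wages = $2,174.00 − $260.88 = $1,913.12
Federal withholding: $1,913.12 × 0.15 = $286.97
Local income tax: $1,913.12 × 0.025 = $47.83
PFL insurance: $2,174.00 × 0.005 = $10.87
Vision insurance premium: $14.00
Total deductions = $173.92 + $86.96 + $286.97 + $47.83 + $10.87 + $14.00 = $620.55
Net pay = $2,174.00 − $620.55 = $1,553.45

$1,553.45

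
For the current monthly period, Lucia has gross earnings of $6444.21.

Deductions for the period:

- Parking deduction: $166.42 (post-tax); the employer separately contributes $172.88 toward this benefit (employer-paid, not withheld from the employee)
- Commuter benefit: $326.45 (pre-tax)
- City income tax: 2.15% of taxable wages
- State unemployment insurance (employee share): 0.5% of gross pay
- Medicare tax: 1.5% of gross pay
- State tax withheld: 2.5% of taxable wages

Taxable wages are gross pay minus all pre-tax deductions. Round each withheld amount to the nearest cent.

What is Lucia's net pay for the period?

$5537.99

Commuter benefit: $326.45
Taxable wages = $6444.21 − $326.45 = $6117.76
State tax withheld: $6117.76 × 0.025 = $152.94
City income tax: $6117.76 × 0.0215 = $131.53
State unemployment insurance (employee share): $6444.21 × 0.005 = $32.22
Medicare tax: $6444.21 × 0.015 = $96.66
Parking deduction: $166.42
(Employer's $172.88 toward parking deduction is not withheld from the employee.)
Total deductions = $326.45 + $152.94 + $131.53 + $32.22 + $96.66 + $166.42 = $906.22
Net pay = $6444.21 − $906.22 = $5537.99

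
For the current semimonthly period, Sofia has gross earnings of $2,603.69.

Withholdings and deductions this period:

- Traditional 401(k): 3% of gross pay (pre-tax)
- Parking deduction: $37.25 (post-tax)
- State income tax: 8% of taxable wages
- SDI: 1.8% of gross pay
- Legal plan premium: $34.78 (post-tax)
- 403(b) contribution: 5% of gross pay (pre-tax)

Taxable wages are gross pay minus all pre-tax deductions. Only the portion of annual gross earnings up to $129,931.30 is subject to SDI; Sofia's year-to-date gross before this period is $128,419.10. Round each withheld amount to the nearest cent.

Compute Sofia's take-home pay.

Traditional 401(k): $2,603.69 × 0.03 = $78.11
403(b) contribution: $2,603.69 × 0.05 = $130.18
Pre-tax total = $78.11 + $130.18 = $208.29
Taxable wages = $2,603.69 − $208.29 = $2,395.40
State income tax: $2,395.40 × 0.08 = $191.63
SDI: only $129,931.30 − $128,419.10 = $1,512.20 of this check is subject → $1,512.20 × 0.018 = $27.22
Legal plan premium: $34.78
Parking deduction: $37.25
Total deductions = $78.11 + $130.18 + $191.63 + $27.22 + $34.78 + $37.25 = $499.17
Net pay = $2,603.69 − $499.17 = $2,104.52

$2,104.52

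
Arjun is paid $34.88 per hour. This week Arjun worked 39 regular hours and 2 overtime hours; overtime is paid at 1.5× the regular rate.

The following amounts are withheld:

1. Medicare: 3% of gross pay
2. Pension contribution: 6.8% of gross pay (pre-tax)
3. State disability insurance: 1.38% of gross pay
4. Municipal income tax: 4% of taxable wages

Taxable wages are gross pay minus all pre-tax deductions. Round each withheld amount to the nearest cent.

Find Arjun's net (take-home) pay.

Regular pay: 39 × $34.88 = $1,360.32
Overtime pay: 2 × $34.88 × 1.5 = $104.64
Gross pay = $1,360.32 + $104.64 = $1,464.96
Pension contribution: $1,464.96 × 0.068 = $99.62
Taxable wages = $1,464.96 − $99.62 = $1,365.34
Municipal income tax: $1,365.34 × 0.04 = $54.61
Medicare: $1,464.96 × 0.03 = $43.95
State disability insurance: $1,464.96 × 0.0138 = $20.22
Total deductions = $99.62 + $54.61 + $43.95 + $20.22 = $218.40
Net pay = $1,464.96 − $218.40 = $1,246.56

$1,246.56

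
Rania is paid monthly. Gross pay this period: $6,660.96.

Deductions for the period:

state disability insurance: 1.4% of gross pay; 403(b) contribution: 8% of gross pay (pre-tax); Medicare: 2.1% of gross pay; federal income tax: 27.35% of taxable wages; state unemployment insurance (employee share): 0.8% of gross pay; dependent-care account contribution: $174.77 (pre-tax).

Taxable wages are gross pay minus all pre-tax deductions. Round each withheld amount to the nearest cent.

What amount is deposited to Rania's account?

Dependent-care account contribution: $174.77
403(b) contribution: $6,660.96 × 0.08 = $532.88
Pre-tax total = $174.77 + $532.88 = $707.65
Taxable wages = $6,660.96 − $707.65 = $5,953.31
Federal income tax: $5,953.31 × 0.2735 = $1,628.23
State disability insurance: $6,660.96 × 0.014 = $93.25
State unemployment insurance (employee share): $6,660.96 × 0.008 = $53.29
Medicare: $6,660.96 × 0.021 = $139.88
Total deductions = $174.77 + $532.88 + $1,628.23 + $93.25 + $53.29 + $139.88 = $2,622.30
Net pay = $6,660.96 − $2,622.30 = $4,038.66

$4,038.66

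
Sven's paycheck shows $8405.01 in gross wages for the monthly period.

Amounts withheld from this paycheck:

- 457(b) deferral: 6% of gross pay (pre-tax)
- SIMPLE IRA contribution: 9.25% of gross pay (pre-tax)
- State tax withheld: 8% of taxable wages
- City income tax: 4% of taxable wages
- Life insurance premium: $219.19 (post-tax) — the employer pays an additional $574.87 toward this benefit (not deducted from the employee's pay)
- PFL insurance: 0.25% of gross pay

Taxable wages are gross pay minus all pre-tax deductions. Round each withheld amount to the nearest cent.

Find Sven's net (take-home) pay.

$6028.26

SIMPLE IRA contribution: $8405.01 × 0.0925 = $777.46
457(b) deferral: $8405.01 × 0.06 = $504.30
Pre-tax total = $777.46 + $504.30 = $1281.76
Taxable wages = $8405.01 − $1281.76 = $7123.25
State tax withheld: $7123.25 × 0.08 = $569.86
City income tax: $7123.25 × 0.04 = $284.93
PFL insurance: $8405.01 × 0.0025 = $21.01
Life insurance premium: $219.19
(Employer's $574.87 toward life insurance premium is not withheld from the employee.)
Total deductions = $777.46 + $504.30 + $569.86 + $284.93 + $21.01 + $219.19 = $2376.75
Net pay = $8405.01 − $2376.75 = $6028.26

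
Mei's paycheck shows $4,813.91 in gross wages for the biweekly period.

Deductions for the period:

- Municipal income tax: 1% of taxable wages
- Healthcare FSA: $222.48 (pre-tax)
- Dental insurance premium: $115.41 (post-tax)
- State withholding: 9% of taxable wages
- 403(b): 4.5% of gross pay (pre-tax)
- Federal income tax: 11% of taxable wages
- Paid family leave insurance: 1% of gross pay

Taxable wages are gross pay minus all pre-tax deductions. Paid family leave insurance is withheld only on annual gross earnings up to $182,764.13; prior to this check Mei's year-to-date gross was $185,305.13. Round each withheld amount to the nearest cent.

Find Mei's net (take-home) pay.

$3,340.68

Healthcare FSA: $222.48
403(b): $4,813.91 × 0.045 = $216.63
Pre-tax total = $222.48 + $216.63 = $439.11
Taxable wages = $4,813.91 − $439.11 = $4,374.80
Federal income tax: $4,374.80 × 0.11 = $481.23
State withholding: $4,374.80 × 0.09 = $393.73
Municipal income tax: $4,374.80 × 0.01 = $43.75
Paid family leave insurance: annual cap $182,764.13 already reached (YTD $185,305.13), so $0.00
Dental insurance premium: $115.41
Total deductions = $222.48 + $216.63 + $481.23 + $393.73 + $43.75 + $0.00 + $115.41 = $1,473.23
Net pay = $4,813.91 − $1,473.23 = $3,340.68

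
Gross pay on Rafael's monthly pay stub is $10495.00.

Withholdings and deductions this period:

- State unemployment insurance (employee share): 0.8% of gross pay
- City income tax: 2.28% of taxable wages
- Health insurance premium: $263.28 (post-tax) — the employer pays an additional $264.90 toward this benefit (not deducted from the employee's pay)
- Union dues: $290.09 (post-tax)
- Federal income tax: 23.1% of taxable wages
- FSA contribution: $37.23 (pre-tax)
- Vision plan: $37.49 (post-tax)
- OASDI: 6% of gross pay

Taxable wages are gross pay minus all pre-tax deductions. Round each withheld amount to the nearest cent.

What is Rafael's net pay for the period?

$6499.07

FSA contribution: $37.23
Taxable wages = $10495.00 − $37.23 = $10457.77
Federal income tax: $10457.77 × 0.231 = $2415.74
City income tax: $10457.77 × 0.0228 = $238.44
State unemployment insurance (employee share): $10495.00 × 0.008 = $83.96
OASDI: $10495.00 × 0.06 = $629.70
Health insurance premium: $263.28
Vision plan: $37.49
Union dues: $290.09
(Employer's $264.90 toward health insurance premium is not withheld from the employee.)
Total deductions = $37.23 + $2415.74 + $238.44 + $83.96 + $629.70 + $263.28 + $37.49 + $290.09 = $3995.93
Net pay = $10495.00 − $3995.93 = $6499.07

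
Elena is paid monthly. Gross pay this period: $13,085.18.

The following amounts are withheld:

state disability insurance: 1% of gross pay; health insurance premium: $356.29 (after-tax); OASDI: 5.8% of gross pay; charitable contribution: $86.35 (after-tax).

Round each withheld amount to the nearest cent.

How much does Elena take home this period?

$11,752.75

OASDI: $13,085.18 × 0.058 = $758.94
State disability insurance: $13,085.18 × 0.01 = $130.85
Charitable contribution: $86.35
Health insurance premium: $356.29
Total deductions = $758.94 + $130.85 + $86.35 + $356.29 = $1,332.43
Net pay = $13,085.18 − $1,332.43 = $11,752.75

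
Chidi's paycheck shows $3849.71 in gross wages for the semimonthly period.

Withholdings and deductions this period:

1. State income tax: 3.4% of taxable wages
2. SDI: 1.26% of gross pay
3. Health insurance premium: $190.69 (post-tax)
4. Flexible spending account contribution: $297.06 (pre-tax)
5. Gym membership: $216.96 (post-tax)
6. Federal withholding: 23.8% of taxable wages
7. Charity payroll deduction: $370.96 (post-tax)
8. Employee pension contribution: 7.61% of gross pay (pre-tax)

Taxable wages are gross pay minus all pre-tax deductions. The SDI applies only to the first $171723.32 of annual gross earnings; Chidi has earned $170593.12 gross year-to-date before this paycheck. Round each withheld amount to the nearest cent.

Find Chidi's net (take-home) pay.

$1580.20

Flexible spending account contribution: $297.06
Employee pension contribution: $3849.71 × 0.0761 = $292.96
Pre-tax total = $297.06 + $292.96 = $590.02
Taxable wages = $3849.71 − $590.02 = $3259.69
Federal withholding: $3259.69 × 0.238 = $775.81
State income tax: $3259.69 × 0.034 = $110.83
SDI: only $171723.32 − $170593.12 = $1130.20 of this check is subject → $1130.20 × 0.0126 = $14.24
Charity payroll deduction: $370.96
Gym membership: $216.96
Health insurance premium: $190.69
Total deductions = $297.06 + $292.96 + $775.81 + $110.83 + $14.24 + $370.96 + $216.96 + $190.69 = $2269.51
Net pay = $3849.71 − $2269.51 = $1580.20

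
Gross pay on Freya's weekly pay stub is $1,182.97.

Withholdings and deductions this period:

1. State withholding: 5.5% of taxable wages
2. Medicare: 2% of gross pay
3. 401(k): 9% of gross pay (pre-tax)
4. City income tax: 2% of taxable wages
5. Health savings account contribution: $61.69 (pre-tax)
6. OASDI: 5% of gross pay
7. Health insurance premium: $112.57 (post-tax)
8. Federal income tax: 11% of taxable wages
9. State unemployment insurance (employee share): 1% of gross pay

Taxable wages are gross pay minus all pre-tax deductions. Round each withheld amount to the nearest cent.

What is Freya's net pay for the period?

$619.86

401(k): $1,182.97 × 0.09 = $106.47
Health savings account contribution: $61.69
Pre-tax total = $106.47 + $61.69 = $168.16
Taxable wages = $1,182.97 − $168.16 = $1,014.81
State withholding: $1,014.81 × 0.055 = $55.81
City income tax: $1,014.81 × 0.02 = $20.30
Federal income tax: $1,014.81 × 0.11 = $111.63
OASDI: $1,182.97 × 0.05 = $59.15
State unemployment insurance (employee share): $1,182.97 × 0.01 = $11.83
Medicare: $1,182.97 × 0.02 = $23.66
Health insurance premium: $112.57
Total deductions = $106.47 + $61.69 + $55.81 + $20.30 + $111.63 + $59.15 + $11.83 + $23.66 + $112.57 = $563.11
Net pay = $1,182.97 − $563.11 = $619.86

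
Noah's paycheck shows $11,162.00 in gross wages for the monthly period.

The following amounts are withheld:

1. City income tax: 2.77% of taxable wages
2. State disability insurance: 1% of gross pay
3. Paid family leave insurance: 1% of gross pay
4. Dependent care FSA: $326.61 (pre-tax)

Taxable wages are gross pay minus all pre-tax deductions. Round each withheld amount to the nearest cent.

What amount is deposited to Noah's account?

$10,312.01

Dependent care FSA: $326.61
Taxable wages = $11,162.00 − $326.61 = $10,835.39
City income tax: $10,835.39 × 0.0277 = $300.14
Paid family leave insurance: $11,162.00 × 0.01 = $111.62
State disability insurance: $11,162.00 × 0.01 = $111.62
Total deductions = $326.61 + $300.14 + $111.62 + $111.62 = $849.99
Net pay = $11,162.00 − $849.99 = $10,312.01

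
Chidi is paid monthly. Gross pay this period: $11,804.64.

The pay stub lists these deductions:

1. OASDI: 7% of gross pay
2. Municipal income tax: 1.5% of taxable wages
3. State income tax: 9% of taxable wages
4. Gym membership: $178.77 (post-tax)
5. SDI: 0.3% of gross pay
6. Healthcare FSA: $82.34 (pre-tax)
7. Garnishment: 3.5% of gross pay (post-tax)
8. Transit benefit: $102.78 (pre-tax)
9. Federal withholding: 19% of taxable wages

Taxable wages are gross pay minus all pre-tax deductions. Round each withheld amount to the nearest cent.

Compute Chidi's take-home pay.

$6,738.10

Transit benefit: $102.78
Healthcare FSA: $82.34
Pre-tax total = $102.78 + $82.34 = $185.12
Taxable wages = $11,804.64 − $185.12 = $11,619.52
Federal withholding: $11,619.52 × 0.19 = $2,207.71
State income tax: $11,619.52 × 0.09 = $1,045.76
Municipal income tax: $11,619.52 × 0.015 = $174.29
OASDI: $11,804.64 × 0.07 = $826.32
SDI: $11,804.64 × 0.003 = $35.41
Gym membership: $178.77
Garnishment: $11,804.64 × 0.035 = $413.16
Total deductions = $102.78 + $82.34 + $2,207.71 + $1,045.76 + $174.29 + $826.32 + $35.41 + $178.77 + $413.16 = $5,066.54
Net pay = $11,804.64 − $5,066.54 = $6,738.10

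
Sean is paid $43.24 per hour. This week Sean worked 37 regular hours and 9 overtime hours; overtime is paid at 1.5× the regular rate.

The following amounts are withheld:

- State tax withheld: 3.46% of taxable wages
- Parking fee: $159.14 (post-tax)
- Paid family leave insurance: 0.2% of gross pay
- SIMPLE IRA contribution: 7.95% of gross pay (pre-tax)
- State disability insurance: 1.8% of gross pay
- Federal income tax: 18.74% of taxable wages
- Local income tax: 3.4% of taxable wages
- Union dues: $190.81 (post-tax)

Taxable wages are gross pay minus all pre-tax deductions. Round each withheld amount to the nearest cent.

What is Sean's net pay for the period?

$1101.82

Regular pay: 37 × $43.24 = $1599.88
Overtime pay: 9 × $43.24 × 1.5 = $583.74
Gross pay = $1599.88 + $583.74 = $2183.62
SIMPLE IRA contribution: $2183.62 × 0.0795 = $173.60
Taxable wages = $2183.62 − $173.60 = $2010.02
State tax withheld: $2010.02 × 0.0346 = $69.55
Local income tax: $2010.02 × 0.034 = $68.34
Federal income tax: $2010.02 × 0.1874 = $376.68
State disability insurance: $2183.62 × 0.018 = $39.31
Paid family leave insurance: $2183.62 × 0.002 = $4.37
Union dues: $190.81
Parking fee: $159.14
Total deductions = $173.60 + $69.55 + $68.34 + $376.68 + $39.31 + $4.37 + $190.81 + $159.14 = $1081.80
Net pay = $2183.62 − $1081.80 = $1101.82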